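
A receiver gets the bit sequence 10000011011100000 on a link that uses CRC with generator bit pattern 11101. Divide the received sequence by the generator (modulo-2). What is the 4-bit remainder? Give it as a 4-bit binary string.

0000

Modulo-2 division of 10000011011100000 by 11101:
  pos 0: 10000 XOR 11101 = 01101
  pos 1: 11010 XOR 11101 = 00111
  pos 3: 11111 XOR 11101 = 00010
  pos 6: 10011 XOR 11101 = 01110
  pos 7: 11101 XOR 11101 = 00000
Remainder = 0000 (zero — the frame passes the CRC check).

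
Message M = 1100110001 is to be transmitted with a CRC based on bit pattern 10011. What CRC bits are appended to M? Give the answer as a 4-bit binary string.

Append 4 zeros: 11001100010000. Divide by 10011 (XOR where the leading bit is 1):
  pos 0: 11001 XOR 10011 = 01010
  pos 1: 10101 XOR 10011 = 00110
  pos 3: 11000 XOR 10011 = 01011
  pos 4: 10110 XOR 10011 = 00101
  pos 6: 10110 XOR 10011 = 00101
  pos 8: 10100 XOR 10011 = 00111
Remainder (last 4 bits) = 1110. This is the CRC / FCS.

1110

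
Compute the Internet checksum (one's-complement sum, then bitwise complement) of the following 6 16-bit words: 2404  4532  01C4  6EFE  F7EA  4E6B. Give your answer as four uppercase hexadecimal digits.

DFB0

One's-complement addition (fold any carry out of bit 15 back into bit 0):
  0x2404 + 0x4532 = 0x06936
  0x6936 + 0x01C4 = 0x06AFA
  0x6AFA + 0x6EFE = 0x0D9F8
  0xD9F8 + 0xF7EA = 0x1D1E2 → wrap carry → 0xD1E3
  0xD1E3 + 0x4E6B = 0x1204E → wrap carry → 0x204F
One's-complement sum = 0x204F.
Checksum = ~0x204F & 0xFFFF = 0xDFB0.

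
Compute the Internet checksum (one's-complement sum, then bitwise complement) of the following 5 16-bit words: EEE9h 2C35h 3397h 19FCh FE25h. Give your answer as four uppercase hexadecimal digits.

9927

One's-complement addition (fold any carry out of bit 15 back into bit 0):
  0xEEE9 + 0x2C35 = 0x11B1E → wrap carry → 0x1B1F
  0x1B1F + 0x3397 = 0x04EB6
  0x4EB6 + 0x19FC = 0x068B2
  0x68B2 + 0xFE25 = 0x166D7 → wrap carry → 0x66D8
One's-complement sum = 0x66D8.
Checksum = ~0x66D8 & 0xFFFF = 0x9927.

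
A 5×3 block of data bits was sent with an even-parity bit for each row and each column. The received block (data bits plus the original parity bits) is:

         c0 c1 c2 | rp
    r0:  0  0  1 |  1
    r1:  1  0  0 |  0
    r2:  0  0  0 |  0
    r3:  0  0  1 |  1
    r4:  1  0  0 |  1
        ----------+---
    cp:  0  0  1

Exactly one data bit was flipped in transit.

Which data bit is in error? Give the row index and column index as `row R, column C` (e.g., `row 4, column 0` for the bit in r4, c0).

row 1, column 2

Recompute each row's even parity and compare to rp:
  r0: data parity 1, sent rp 1 → ok
  r1: data parity 1, sent rp 0 → mismatch
  r2: data parity 0, sent rp 0 → ok
  r3: data parity 1, sent rp 1 → ok
  r4: data parity 1, sent rp 1 → ok
Recompute each column's even parity and compare to cp:
  c0: data parity 0, sent cp 0 → ok
  c1: data parity 0, sent cp 0 → ok
  c2: data parity 0, sent cp 1 → mismatch
Exactly one row (r1) and one column (c2) fail → the flipped bit is at their intersection.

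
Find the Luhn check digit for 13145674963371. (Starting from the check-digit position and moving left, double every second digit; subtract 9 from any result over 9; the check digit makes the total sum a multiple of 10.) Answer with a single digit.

1

Partial digits right→left: 1 7 3 3 6 9 4 7 6 5 4 1 3 1
Double every second digit counting from the check-digit position (so the 1st, 3rd, 5th, ... of the partial from the right).
  doubled (with −9 where >9): 2 6 3 8 3 8 6 → sum 36
  kept as-is: 7 3 9 7 5 1 1 → sum 33
Total = 36 + 33 = 69.
Check digit = (10 − (69 mod 10)) mod 10 = 1.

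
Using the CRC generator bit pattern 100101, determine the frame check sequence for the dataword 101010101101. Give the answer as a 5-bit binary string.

00101

Append 5 zeros: 10101010110100000. Divide by 100101 (XOR where the leading bit is 1):
  pos 0: 101010 XOR 100101 = 001111
  pos 2: 111110 XOR 100101 = 011011
  pos 3: 110111 XOR 100101 = 010010
  pos 4: 100101 XOR 100101 = 000000
  pos 11: 100000 XOR 100101 = 000101
Remainder (last 5 bits) = 00101. This is the CRC / FCS.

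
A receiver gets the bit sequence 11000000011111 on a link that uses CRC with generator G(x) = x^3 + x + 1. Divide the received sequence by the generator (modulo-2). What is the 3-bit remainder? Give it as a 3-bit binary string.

Modulo-2 division of 11000000011111 by 1011:
  pos 0: 1100 XOR 1011 = 0111
  pos 1: 1110 XOR 1011 = 0101
  pos 2: 1010 XOR 1011 = 0001
  pos 5: 1000 XOR 1011 = 0011
  pos 7: 1111 XOR 1011 = 0100
  pos 8: 1001 XOR 1011 = 0010
  pos 10: 1011 XOR 1011 = 0000
Remainder = 000 (zero — the frame passes the CRC check).

000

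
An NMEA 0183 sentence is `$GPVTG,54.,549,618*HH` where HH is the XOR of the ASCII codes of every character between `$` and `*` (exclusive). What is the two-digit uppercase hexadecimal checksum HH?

XOR the ASCII codes of the payload characters:
  'G' = 0x47 → acc = 0x47
  'P' = 0x50 → acc = 0x17
  'V' = 0x56 → acc = 0x41
  'T' = 0x54 → acc = 0x15
  'G' = 0x47 → acc = 0x52
  ',' = 0x2C → acc = 0x7E
  '5' = 0x35 → acc = 0x4B
  '4' = 0x34 → acc = 0x7F
  '.' = 0x2E → acc = 0x51
  ',' = 0x2C → acc = 0x7D
  '5' = 0x35 → acc = 0x48
  '4' = 0x34 → acc = 0x7C
  '9' = 0x39 → acc = 0x45
  ',' = 0x2C → acc = 0x69
  '6' = 0x36 → acc = 0x5F
  '1' = 0x31 → acc = 0x6E
  '8' = 0x38 → acc = 0x56
Checksum = 0x56.

56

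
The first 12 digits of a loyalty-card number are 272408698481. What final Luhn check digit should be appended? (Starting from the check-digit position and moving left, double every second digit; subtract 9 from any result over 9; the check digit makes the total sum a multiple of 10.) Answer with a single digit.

Partial digits right→left: 1 8 4 8 9 6 8 0 4 2 7 2
Double every second digit counting from the check-digit position (so the 1st, 3rd, 5th, ... of the partial from the right).
  doubled (with −9 where >9): 2 8 9 7 8 5 → sum 39
  kept as-is: 8 8 6 0 2 2 → sum 26
Total = 39 + 26 = 65.
Check digit = (10 − (65 mod 10)) mod 10 = 5.

5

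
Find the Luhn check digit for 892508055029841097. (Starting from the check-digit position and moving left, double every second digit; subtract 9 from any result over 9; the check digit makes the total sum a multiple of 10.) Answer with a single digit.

Partial digits right→left: 7 9 0 1 4 8 9 2 0 5 5 0 8 0 5 2 9 8
Double every second digit counting from the check-digit position (so the 1st, 3rd, 5th, ... of the partial from the right).
  doubled (with −9 where >9): 5 0 8 9 0 1 7 1 9 → sum 40
  kept as-is: 9 1 8 2 5 0 0 2 8 → sum 35
Total = 40 + 35 = 75.
Check digit = (10 − (75 mod 10)) mod 10 = 5.

5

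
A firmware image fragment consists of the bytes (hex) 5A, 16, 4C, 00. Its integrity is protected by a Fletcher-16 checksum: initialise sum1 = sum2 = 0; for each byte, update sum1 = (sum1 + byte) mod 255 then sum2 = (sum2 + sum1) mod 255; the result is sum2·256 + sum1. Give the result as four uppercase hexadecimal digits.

Running sums (mod 255):
  after byte 0 (5A): sum1=90, sum2=90
  after byte 1 (16): sum1=112, sum2=202
  after byte 2 (4C): sum1=188, sum2=135
  after byte 3 (00): sum1=188, sum2=68
Checksum = sum2·256 + sum1 = 68·256 + 188 = 17596 = 0x44BC.

44BC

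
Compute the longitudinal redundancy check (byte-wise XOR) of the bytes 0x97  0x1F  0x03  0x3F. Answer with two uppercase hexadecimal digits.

XOR the bytes together:
  start with 0x97
  0x97 ⊕ 0x1F = 0x88
  0x88 ⊕ 0x03 = 0x8B
  0x8B ⊕ 0x3F = 0xB4

B4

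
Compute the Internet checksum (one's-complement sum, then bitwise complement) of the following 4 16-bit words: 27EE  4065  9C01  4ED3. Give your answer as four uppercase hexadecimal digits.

ACD7

One's-complement addition (fold any carry out of bit 15 back into bit 0):
  0x27EE + 0x4065 = 0x06853
  0x6853 + 0x9C01 = 0x10454 → wrap carry → 0x0455
  0x0455 + 0x4ED3 = 0x05328
One's-complement sum = 0x5328.
Checksum = ~0x5328 & 0xFFFF = 0xACD7.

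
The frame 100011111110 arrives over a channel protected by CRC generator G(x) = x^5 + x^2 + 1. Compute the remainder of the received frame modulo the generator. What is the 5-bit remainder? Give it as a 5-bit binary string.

00010

Modulo-2 division of 100011111110 by 100101:
  pos 0: 100011 XOR 100101 = 000110
  pos 3: 110111 XOR 100101 = 010010
  pos 4: 100101 XOR 100101 = 000000
Remainder = 00010 (nonzero — an error is detected).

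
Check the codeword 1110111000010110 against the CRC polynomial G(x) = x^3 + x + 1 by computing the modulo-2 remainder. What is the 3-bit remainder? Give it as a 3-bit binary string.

111

Modulo-2 division of 1110111000010110 by 1011:
  pos 0: 1110 XOR 1011 = 0101
  pos 1: 1011 XOR 1011 = 0000
  pos 5: 1100 XOR 1011 = 0111
  pos 6: 1110 XOR 1011 = 0101
  pos 7: 1010 XOR 1011 = 0001
  pos 10: 1101 XOR 1011 = 0110
  pos 11: 1101 XOR 1011 = 0110
  pos 12: 1100 XOR 1011 = 0111
Remainder = 111 (nonzero — an error is detected).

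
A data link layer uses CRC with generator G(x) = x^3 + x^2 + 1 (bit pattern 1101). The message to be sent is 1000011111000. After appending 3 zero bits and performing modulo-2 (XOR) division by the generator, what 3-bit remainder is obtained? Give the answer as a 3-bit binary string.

110

Append 3 zeros: 1000011111000000. Divide by 1101 (XOR where the leading bit is 1):
  pos 0: 1000 XOR 1101 = 0101
  pos 1: 1010 XOR 1101 = 0111
  pos 2: 1111 XOR 1101 = 0010
  pos 4: 1011 XOR 1101 = 0110
  pos 5: 1101 XOR 1101 = 0000
  pos 9: 1000 XOR 1101 = 0101
  pos 10: 1010 XOR 1101 = 0111
  pos 11: 1110 XOR 1101 = 0011
Remainder (last 3 bits) = 110. This is the CRC / FCS.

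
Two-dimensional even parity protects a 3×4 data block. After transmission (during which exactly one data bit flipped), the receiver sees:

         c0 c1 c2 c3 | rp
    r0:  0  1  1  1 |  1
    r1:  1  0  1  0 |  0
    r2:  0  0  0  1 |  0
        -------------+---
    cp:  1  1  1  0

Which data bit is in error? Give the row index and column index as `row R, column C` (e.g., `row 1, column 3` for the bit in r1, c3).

row 2, column 2

Recompute each row's even parity and compare to rp:
  r0: data parity 1, sent rp 1 → ok
  r1: data parity 0, sent rp 0 → ok
  r2: data parity 1, sent rp 0 → mismatch
Recompute each column's even parity and compare to cp:
  c0: data parity 1, sent cp 1 → ok
  c1: data parity 1, sent cp 1 → ok
  c2: data parity 0, sent cp 1 → mismatch
  c3: data parity 0, sent cp 0 → ok
Exactly one row (r2) and one column (c2) fail → the flipped bit is at their intersection.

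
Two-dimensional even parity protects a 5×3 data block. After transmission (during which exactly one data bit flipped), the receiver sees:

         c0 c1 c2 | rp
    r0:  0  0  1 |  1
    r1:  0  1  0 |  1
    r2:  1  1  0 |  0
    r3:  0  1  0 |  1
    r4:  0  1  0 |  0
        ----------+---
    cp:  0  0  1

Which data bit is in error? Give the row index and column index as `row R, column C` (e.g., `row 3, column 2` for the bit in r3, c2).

Recompute each row's even parity and compare to rp:
  r0: data parity 1, sent rp 1 → ok
  r1: data parity 1, sent rp 1 → ok
  r2: data parity 0, sent rp 0 → ok
  r3: data parity 1, sent rp 1 → ok
  r4: data parity 1, sent rp 0 → mismatch
Recompute each column's even parity and compare to cp:
  c0: data parity 1, sent cp 0 → mismatch
  c1: data parity 0, sent cp 0 → ok
  c2: data parity 1, sent cp 1 → ok
Exactly one row (r4) and one column (c0) fail → the flipped bit is at their intersection.

row 4, column 0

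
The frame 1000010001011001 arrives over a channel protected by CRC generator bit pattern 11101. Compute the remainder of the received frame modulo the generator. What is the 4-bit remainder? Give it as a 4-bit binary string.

0000

Modulo-2 division of 1000010001011001 by 11101:
  pos 0: 10000 XOR 11101 = 01101
  pos 1: 11011 XOR 11101 = 00110
  pos 3: 11000 XOR 11101 = 00101
  pos 5: 10101 XOR 11101 = 01000
  pos 6: 10000 XOR 11101 = 01101
  pos 7: 11011 XOR 11101 = 00110
  pos 9: 11010 XOR 11101 = 00111
  pos 11: 11101 XOR 11101 = 00000
Remainder = 0000 (zero — the frame passes the CRC check).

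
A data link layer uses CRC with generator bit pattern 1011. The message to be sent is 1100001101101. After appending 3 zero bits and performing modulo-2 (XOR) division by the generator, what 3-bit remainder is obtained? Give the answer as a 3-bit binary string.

100

Append 3 zeros: 1100001101101000. Divide by 1011 (XOR where the leading bit is 1):
  pos 0: 1100 XOR 1011 = 0111
  pos 1: 1110 XOR 1011 = 0101
  pos 2: 1010 XOR 1011 = 0001
  pos 5: 1110 XOR 1011 = 0101
  pos 6: 1011 XOR 1011 = 0000
  pos 10: 1010 XOR 1011 = 0001
Remainder (last 3 bits) = 100. This is the CRC / FCS.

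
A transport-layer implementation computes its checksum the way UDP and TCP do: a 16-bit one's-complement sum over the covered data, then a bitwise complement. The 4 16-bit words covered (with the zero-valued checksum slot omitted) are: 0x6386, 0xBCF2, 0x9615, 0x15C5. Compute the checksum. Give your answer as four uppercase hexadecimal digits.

One's-complement addition (fold any carry out of bit 15 back into bit 0):
  0x6386 + 0xBCF2 = 0x12078 → wrap carry → 0x2079
  0x2079 + 0x9615 = 0x0B68E
  0xB68E + 0x15C5 = 0x0CC53
One's-complement sum = 0xCC53.
Checksum = ~0xCC53 & 0xFFFF = 0x33AC.

33AC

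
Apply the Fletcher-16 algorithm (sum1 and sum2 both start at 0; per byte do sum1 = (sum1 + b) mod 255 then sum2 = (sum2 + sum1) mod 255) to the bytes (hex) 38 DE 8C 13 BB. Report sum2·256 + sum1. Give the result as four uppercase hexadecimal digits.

Running sums (mod 255):
  after byte 0 (38): sum1=56, sum2=56
  after byte 1 (DE): sum1=23, sum2=79
  after byte 2 (8C): sum1=163, sum2=242
  after byte 3 (13): sum1=182, sum2=169
  after byte 4 (BB): sum1=114, sum2=28
Checksum = sum2·256 + sum1 = 28·256 + 114 = 7282 = 0x1C72.

1C72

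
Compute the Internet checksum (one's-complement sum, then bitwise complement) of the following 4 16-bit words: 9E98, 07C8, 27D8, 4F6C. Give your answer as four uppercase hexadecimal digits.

One's-complement addition (fold any carry out of bit 15 back into bit 0):
  0x9E98 + 0x07C8 = 0x0A660
  0xA660 + 0x27D8 = 0x0CE38
  0xCE38 + 0x4F6C = 0x11DA4 → wrap carry → 0x1DA5
One's-complement sum = 0x1DA5.
Checksum = ~0x1DA5 & 0xFFFF = 0xE25A.

E25A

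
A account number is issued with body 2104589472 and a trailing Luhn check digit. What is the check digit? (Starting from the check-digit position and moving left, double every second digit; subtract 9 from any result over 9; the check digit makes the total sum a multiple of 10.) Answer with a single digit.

8

Partial digits right→left: 2 7 4 9 8 5 4 0 1 2
Double every second digit counting from the check-digit position (so the 1st, 3rd, 5th, ... of the partial from the right).
  doubled (with −9 where >9): 4 8 7 8 2 → sum 29
  kept as-is: 7 9 5 0 2 → sum 23
Total = 29 + 23 = 52.
Check digit = (10 − (52 mod 10)) mod 10 = 8.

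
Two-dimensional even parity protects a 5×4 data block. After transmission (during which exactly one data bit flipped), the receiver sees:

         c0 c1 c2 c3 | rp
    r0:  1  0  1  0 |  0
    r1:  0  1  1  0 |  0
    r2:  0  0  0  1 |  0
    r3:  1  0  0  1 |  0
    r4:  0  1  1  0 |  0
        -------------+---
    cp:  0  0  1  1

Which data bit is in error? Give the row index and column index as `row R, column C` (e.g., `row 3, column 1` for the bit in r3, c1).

Recompute each row's even parity and compare to rp:
  r0: data parity 0, sent rp 0 → ok
  r1: data parity 0, sent rp 0 → ok
  r2: data parity 1, sent rp 0 → mismatch
  r3: data parity 0, sent rp 0 → ok
  r4: data parity 0, sent rp 0 → ok
Recompute each column's even parity and compare to cp:
  c0: data parity 0, sent cp 0 → ok
  c1: data parity 0, sent cp 0 → ok
  c2: data parity 1, sent cp 1 → ok
  c3: data parity 0, sent cp 1 → mismatch
Exactly one row (r2) and one column (c3) fail → the flipped bit is at their intersection.

row 2, column 3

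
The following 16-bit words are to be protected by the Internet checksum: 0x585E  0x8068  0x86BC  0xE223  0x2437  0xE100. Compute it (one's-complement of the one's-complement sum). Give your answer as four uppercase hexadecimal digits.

B920

One's-complement addition (fold any carry out of bit 15 back into bit 0):
  0x585E + 0x8068 = 0x0D8C6
  0xD8C6 + 0x86BC = 0x15F82 → wrap carry → 0x5F83
  0x5F83 + 0xE223 = 0x141A6 → wrap carry → 0x41A7
  0x41A7 + 0x2437 = 0x065DE
  0x65DE + 0xE100 = 0x146DE → wrap carry → 0x46DF
One's-complement sum = 0x46DF.
Checksum = ~0x46DF & 0xFFFF = 0xB920.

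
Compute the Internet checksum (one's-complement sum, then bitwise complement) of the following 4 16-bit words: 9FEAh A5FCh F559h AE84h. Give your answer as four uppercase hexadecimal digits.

One's-complement addition (fold any carry out of bit 15 back into bit 0):
  0x9FEA + 0xA5FC = 0x145E6 → wrap carry → 0x45E7
  0x45E7 + 0xF559 = 0x13B40 → wrap carry → 0x3B41
  0x3B41 + 0xAE84 = 0x0E9C5
One's-complement sum = 0xE9C5.
Checksum = ~0xE9C5 & 0xFFFF = 0x163A.

163A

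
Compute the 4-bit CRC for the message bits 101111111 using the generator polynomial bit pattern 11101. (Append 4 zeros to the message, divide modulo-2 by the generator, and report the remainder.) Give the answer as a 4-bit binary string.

1100

Append 4 zeros: 1011111110000. Divide by 11101 (XOR where the leading bit is 1):
  pos 0: 10111 XOR 11101 = 01010
  pos 1: 10101 XOR 11101 = 01000
  pos 2: 10001 XOR 11101 = 01100
  pos 3: 11001 XOR 11101 = 00100
  pos 5: 10010 XOR 11101 = 01111
  pos 6: 11110 XOR 11101 = 00011
Remainder (last 4 bits) = 1100. This is the CRC / FCS.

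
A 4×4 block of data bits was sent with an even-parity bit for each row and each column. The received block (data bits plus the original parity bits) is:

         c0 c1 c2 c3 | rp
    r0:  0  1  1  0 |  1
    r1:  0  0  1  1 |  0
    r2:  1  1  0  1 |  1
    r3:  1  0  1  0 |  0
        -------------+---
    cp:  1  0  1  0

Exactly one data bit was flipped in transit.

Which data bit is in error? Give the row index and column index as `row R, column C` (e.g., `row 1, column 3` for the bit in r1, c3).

row 0, column 0

Recompute each row's even parity and compare to rp:
  r0: data parity 0, sent rp 1 → mismatch
  r1: data parity 0, sent rp 0 → ok
  r2: data parity 1, sent rp 1 → ok
  r3: data parity 0, sent rp 0 → ok
Recompute each column's even parity and compare to cp:
  c0: data parity 0, sent cp 1 → mismatch
  c1: data parity 0, sent cp 0 → ok
  c2: data parity 1, sent cp 1 → ok
  c3: data parity 0, sent cp 0 → ok
Exactly one row (r0) and one column (c0) fail → the flipped bit is at their intersection.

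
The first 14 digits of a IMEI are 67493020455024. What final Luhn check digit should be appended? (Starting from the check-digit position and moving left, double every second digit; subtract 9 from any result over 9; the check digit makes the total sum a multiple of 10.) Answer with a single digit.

1

Partial digits right→left: 4 2 0 5 5 4 0 2 0 3 9 4 7 6
Double every second digit counting from the check-digit position (so the 1st, 3rd, 5th, ... of the partial from the right).
  doubled (with −9 where >9): 8 0 1 0 0 9 5 → sum 23
  kept as-is: 2 5 4 2 3 4 6 → sum 26
Total = 23 + 26 = 49.
Check digit = (10 − (49 mod 10)) mod 10 = 1.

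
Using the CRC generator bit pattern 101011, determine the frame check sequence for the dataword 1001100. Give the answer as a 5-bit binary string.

00100

Append 5 zeros: 100110000000. Divide by 101011 (XOR where the leading bit is 1):
  pos 0: 100110 XOR 101011 = 001101
  pos 2: 110100 XOR 101011 = 011111
  pos 3: 111110 XOR 101011 = 010101
  pos 4: 101010 XOR 101011 = 000001
Remainder (last 5 bits) = 00100. This is the CRC / FCS.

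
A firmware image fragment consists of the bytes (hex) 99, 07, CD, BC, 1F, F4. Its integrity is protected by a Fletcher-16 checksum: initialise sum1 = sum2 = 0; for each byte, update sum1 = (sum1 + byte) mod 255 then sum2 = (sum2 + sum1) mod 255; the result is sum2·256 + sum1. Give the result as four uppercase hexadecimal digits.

5D3F

Running sums (mod 255):
  after byte 0 (99): sum1=153, sum2=153
  after byte 1 (07): sum1=160, sum2=58
  after byte 2 (CD): sum1=110, sum2=168
  after byte 3 (BC): sum1=43, sum2=211
  after byte 4 (1F): sum1=74, sum2=30
  after byte 5 (F4): sum1=63, sum2=93
Checksum = sum2·256 + sum1 = 93·256 + 63 = 23871 = 0x5D3F.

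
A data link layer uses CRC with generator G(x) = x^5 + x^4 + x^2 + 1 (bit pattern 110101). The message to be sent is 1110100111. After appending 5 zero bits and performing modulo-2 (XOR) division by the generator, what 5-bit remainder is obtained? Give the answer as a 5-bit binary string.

01101

Append 5 zeros: 111010011100000. Divide by 110101 (XOR where the leading bit is 1):
  pos 0: 111010 XOR 110101 = 001111
  pos 2: 111101 XOR 110101 = 001000
  pos 4: 100011 XOR 110101 = 010110
  pos 5: 101100 XOR 110101 = 011001
  pos 6: 110010 XOR 110101 = 000111
  pos 9: 111000 XOR 110101 = 001101
Remainder (last 5 bits) = 01101. This is the CRC / FCS.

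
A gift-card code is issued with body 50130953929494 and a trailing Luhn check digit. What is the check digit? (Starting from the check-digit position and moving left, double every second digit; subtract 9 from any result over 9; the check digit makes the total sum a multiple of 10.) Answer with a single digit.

1

Partial digits right→left: 4 9 4 9 2 9 3 5 9 0 3 1 0 5
Double every second digit counting from the check-digit position (so the 1st, 3rd, 5th, ... of the partial from the right).
  doubled (with −9 where >9): 8 8 4 6 9 6 0 → sum 41
  kept as-is: 9 9 9 5 0 1 5 → sum 38
Total = 41 + 38 = 79.
Check digit = (10 − (79 mod 10)) mod 10 = 1.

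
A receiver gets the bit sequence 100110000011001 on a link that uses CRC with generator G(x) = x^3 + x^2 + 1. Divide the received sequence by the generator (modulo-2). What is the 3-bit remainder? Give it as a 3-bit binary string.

Modulo-2 division of 100110000011001 by 1101:
  pos 0: 1001 XOR 1101 = 0100
  pos 1: 1001 XOR 1101 = 0100
  pos 2: 1000 XOR 1101 = 0101
  pos 3: 1010 XOR 1101 = 0111
  pos 4: 1110 XOR 1101 = 0011
  pos 6: 1100 XOR 1101 = 0001
  pos 9: 1110 XOR 1101 = 0011
  pos 11: 1101 XOR 1101 = 0000
Remainder = 000 (zero — the frame passes the CRC check).

000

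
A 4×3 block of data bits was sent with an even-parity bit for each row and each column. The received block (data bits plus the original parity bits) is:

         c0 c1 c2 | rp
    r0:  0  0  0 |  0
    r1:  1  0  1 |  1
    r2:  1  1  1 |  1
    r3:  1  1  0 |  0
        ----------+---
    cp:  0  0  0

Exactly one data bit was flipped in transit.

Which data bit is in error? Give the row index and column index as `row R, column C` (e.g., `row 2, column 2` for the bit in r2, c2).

Recompute each row's even parity and compare to rp:
  r0: data parity 0, sent rp 0 → ok
  r1: data parity 0, sent rp 1 → mismatch
  r2: data parity 1, sent rp 1 → ok
  r3: data parity 0, sent rp 0 → ok
Recompute each column's even parity and compare to cp:
  c0: data parity 1, sent cp 0 → mismatch
  c1: data parity 0, sent cp 0 → ok
  c2: data parity 0, sent cp 0 → ok
Exactly one row (r1) and one column (c0) fail → the flipped bit is at their intersection.

row 1, column 0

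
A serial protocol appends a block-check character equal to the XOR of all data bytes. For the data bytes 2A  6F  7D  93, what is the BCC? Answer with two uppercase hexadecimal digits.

XOR the bytes together:
  start with 0x2A
  0x2A ⊕ 0x6F = 0x45
  0x45 ⊕ 0x7D = 0x38
  0x38 ⊕ 0x93 = 0xAB

AB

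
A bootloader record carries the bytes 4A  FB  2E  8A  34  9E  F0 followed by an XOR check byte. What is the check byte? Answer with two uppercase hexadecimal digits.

4F

XOR the bytes together:
  start with 0x4A
  0x4A ⊕ 0xFB = 0xB1
  0xB1 ⊕ 0x2E = 0x9F
  0x9F ⊕ 0x8A = 0x15
  0x15 ⊕ 0x34 = 0x21
  0x21 ⊕ 0x9E = 0xBF
  0xBF ⊕ 0xF0 = 0x4F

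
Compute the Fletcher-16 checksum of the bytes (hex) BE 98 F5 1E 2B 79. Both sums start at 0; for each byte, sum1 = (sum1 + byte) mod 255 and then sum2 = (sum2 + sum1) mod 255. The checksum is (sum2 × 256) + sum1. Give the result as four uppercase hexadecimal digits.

7510

Running sums (mod 255):
  after byte 0 (BE): sum1=190, sum2=190
  after byte 1 (98): sum1=87, sum2=22
  after byte 2 (F5): sum1=77, sum2=99
  after byte 3 (1E): sum1=107, sum2=206
  after byte 4 (2B): sum1=150, sum2=101
  after byte 5 (79): sum1=16, sum2=117
Checksum = sum2·256 + sum1 = 117·256 + 16 = 29968 = 0x7510.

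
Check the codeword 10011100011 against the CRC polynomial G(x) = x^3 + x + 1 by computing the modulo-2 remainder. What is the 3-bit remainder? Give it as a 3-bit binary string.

Modulo-2 division of 10011100011 by 1011:
  pos 0: 1001 XOR 1011 = 0010
  pos 2: 1011 XOR 1011 = 0000
Remainder = 011 (nonzero — an error is detected).

011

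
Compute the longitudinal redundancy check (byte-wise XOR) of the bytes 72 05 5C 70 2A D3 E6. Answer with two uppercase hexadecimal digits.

44

XOR the bytes together:
  start with 0x72
  0x72 ⊕ 0x05 = 0x77
  0x77 ⊕ 0x5C = 0x2B
  0x2B ⊕ 0x70 = 0x5B
  0x5B ⊕ 0x2A = 0x71
  0x71 ⊕ 0xD3 = 0xA2
  0xA2 ⊕ 0xE6 = 0x44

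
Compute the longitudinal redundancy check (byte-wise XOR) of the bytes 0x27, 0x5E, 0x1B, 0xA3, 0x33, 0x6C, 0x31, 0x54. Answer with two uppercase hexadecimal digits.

FB

XOR the bytes together:
  start with 0x27
  0x27 ⊕ 0x5E = 0x79
  0x79 ⊕ 0x1B = 0x62
  0x62 ⊕ 0xA3 = 0xC1
  0xC1 ⊕ 0x33 = 0xF2
  0xF2 ⊕ 0x6C = 0x9E
  0x9E ⊕ 0x31 = 0xAF
  0xAF ⊕ 0x54 = 0xFB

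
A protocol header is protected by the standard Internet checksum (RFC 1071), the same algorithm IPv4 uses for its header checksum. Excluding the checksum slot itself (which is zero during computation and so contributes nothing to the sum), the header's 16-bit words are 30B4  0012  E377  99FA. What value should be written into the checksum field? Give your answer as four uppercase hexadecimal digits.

One's-complement addition (fold any carry out of bit 15 back into bit 0):
  0x30B4 + 0x0012 = 0x030C6
  0x30C6 + 0xE377 = 0x1143D → wrap carry → 0x143E
  0x143E + 0x99FA = 0x0AE38
One's-complement sum = 0xAE38.
Checksum = ~0xAE38 & 0xFFFF = 0x51C7.

51C7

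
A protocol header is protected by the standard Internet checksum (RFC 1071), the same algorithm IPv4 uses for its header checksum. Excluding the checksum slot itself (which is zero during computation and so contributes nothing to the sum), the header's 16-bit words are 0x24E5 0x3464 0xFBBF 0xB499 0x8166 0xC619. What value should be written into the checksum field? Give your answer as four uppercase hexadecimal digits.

One's-complement addition (fold any carry out of bit 15 back into bit 0):
  0x24E5 + 0x3464 = 0x05949
  0x5949 + 0xFBBF = 0x15508 → wrap carry → 0x5509
  0x5509 + 0xB499 = 0x109A2 → wrap carry → 0x09A3
  0x09A3 + 0x8166 = 0x08B09
  0x8B09 + 0xC619 = 0x15122 → wrap carry → 0x5123
One's-complement sum = 0x5123.
Checksum = ~0x5123 & 0xFFFF = 0xAEDC.

AEDC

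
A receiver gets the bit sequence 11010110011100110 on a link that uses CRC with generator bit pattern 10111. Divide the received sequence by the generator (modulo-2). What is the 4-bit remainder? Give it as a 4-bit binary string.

0000

Modulo-2 division of 11010110011100110 by 10111:
  pos 0: 11010 XOR 10111 = 01101
  pos 1: 11011 XOR 10111 = 01100
  pos 2: 11001 XOR 10111 = 01110
  pos 3: 11100 XOR 10111 = 01011
  pos 4: 10110 XOR 10111 = 00001
  pos 8: 11110 XOR 10111 = 01001
  pos 9: 10010 XOR 10111 = 00101
  pos 11: 10111 XOR 10111 = 00000
Remainder = 0000 (zero — the frame passes the CRC check).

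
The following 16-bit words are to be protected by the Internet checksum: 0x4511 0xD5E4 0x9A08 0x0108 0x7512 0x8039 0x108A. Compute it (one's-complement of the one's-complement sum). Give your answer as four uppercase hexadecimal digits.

One's-complement addition (fold any carry out of bit 15 back into bit 0):
  0x4511 + 0xD5E4 = 0x11AF5 → wrap carry → 0x1AF6
  0x1AF6 + 0x9A08 = 0x0B4FE
  0xB4FE + 0x0108 = 0x0B606
  0xB606 + 0x7512 = 0x12B18 → wrap carry → 0x2B19
  0x2B19 + 0x8039 = 0x0AB52
  0xAB52 + 0x108A = 0x0BBDC
One's-complement sum = 0xBBDC.
Checksum = ~0xBBDC & 0xFFFF = 0x4423.

4423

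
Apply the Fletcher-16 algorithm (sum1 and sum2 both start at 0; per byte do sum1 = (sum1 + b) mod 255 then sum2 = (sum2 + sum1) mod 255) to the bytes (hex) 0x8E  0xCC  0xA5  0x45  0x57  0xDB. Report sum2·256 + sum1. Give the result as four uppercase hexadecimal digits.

Running sums (mod 255):
  after byte 0 (0x8E): sum1=142, sum2=142
  after byte 1 (0xCC): sum1=91, sum2=233
  after byte 2 (0xA5): sum1=1, sum2=234
  after byte 3 (0x45): sum1=70, sum2=49
  after byte 4 (0x57): sum1=157, sum2=206
  after byte 5 (0xDB): sum1=121, sum2=72
Checksum = sum2·256 + sum1 = 72·256 + 121 = 18553 = 0x4879.

4879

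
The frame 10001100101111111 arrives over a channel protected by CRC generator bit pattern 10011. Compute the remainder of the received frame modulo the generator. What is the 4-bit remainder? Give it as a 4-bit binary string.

0000

Modulo-2 division of 10001100101111111 by 10011:
  pos 0: 10001 XOR 10011 = 00010
  pos 3: 10100 XOR 10011 = 00111
  pos 5: 11110 XOR 10011 = 01101
  pos 6: 11011 XOR 10011 = 01000
  pos 7: 10001 XOR 10011 = 00010
  pos 10: 10111 XOR 10011 = 00100
  pos 12: 10011 XOR 10011 = 00000
Remainder = 0000 (zero — the frame passes the CRC check).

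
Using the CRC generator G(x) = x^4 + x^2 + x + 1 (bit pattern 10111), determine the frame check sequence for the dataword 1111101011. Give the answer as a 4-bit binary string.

Append 4 zeros: 11111010110000. Divide by 10111 (XOR where the leading bit is 1):
  pos 0: 11111 XOR 10111 = 01000
  pos 1: 10000 XOR 10111 = 00111
  pos 3: 11110 XOR 10111 = 01001
  pos 4: 10011 XOR 10111 = 00100
  pos 6: 10010 XOR 10111 = 00101
  pos 8: 10100 XOR 10111 = 00011
Remainder (last 4 bits) = 0110. This is the CRC / FCS.

0110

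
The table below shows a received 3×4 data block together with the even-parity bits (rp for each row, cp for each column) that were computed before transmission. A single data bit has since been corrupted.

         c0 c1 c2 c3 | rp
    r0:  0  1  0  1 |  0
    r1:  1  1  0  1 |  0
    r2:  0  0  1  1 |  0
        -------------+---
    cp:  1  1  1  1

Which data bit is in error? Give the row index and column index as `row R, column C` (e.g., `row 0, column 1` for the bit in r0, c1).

row 1, column 1

Recompute each row's even parity and compare to rp:
  r0: data parity 0, sent rp 0 → ok
  r1: data parity 1, sent rp 0 → mismatch
  r2: data parity 0, sent rp 0 → ok
Recompute each column's even parity and compare to cp:
  c0: data parity 1, sent cp 1 → ok
  c1: data parity 0, sent cp 1 → mismatch
  c2: data parity 1, sent cp 1 → ok
  c3: data parity 1, sent cp 1 → ok
Exactly one row (r1) and one column (c1) fail → the flipped bit is at their intersection.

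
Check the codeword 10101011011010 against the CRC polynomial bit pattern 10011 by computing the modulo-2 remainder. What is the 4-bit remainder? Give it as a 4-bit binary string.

0111

Modulo-2 division of 10101011011010 by 10011:
  pos 0: 10101 XOR 10011 = 00110
  pos 2: 11001 XOR 10011 = 01010
  pos 3: 10101 XOR 10011 = 00110
  pos 5: 11001 XOR 10011 = 01010
  pos 6: 10101 XOR 10011 = 00110
  pos 8: 11001 XOR 10011 = 01010
  pos 9: 10100 XOR 10011 = 00111
Remainder = 0111 (nonzero — an error is detected).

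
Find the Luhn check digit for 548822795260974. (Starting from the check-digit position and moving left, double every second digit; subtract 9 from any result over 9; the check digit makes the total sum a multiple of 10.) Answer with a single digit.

Partial digits right→left: 4 7 9 0 6 2 5 9 7 2 2 8 8 4 5
Double every second digit counting from the check-digit position (so the 1st, 3rd, 5th, ... of the partial from the right).
  doubled (with −9 where >9): 8 9 3 1 5 4 7 1 → sum 38
  kept as-is: 7 0 2 9 2 8 4 → sum 32
Total = 38 + 32 = 70.
Check digit = (10 − (70 mod 10)) mod 10 = 0.

0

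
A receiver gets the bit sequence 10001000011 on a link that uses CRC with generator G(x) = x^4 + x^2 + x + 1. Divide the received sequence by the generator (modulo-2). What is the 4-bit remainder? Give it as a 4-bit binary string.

Modulo-2 division of 10001000011 by 10111:
  pos 0: 10001 XOR 10111 = 00110
  pos 2: 11000 XOR 10111 = 01111
  pos 3: 11110 XOR 10111 = 01001
  pos 4: 10010 XOR 10111 = 00101
  pos 6: 10111 XOR 10111 = 00000
Remainder = 0000 (zero — the frame passes the CRC check).

0000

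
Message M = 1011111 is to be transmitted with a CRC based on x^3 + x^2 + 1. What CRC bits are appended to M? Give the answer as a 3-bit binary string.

010

Append 3 zeros: 1011111000. Divide by 1101 (XOR where the leading bit is 1):
  pos 0: 1011 XOR 1101 = 0110
  pos 1: 1101 XOR 1101 = 0000
  pos 5: 1100 XOR 1101 = 0001
Remainder (last 3 bits) = 010. This is the CRC / FCS.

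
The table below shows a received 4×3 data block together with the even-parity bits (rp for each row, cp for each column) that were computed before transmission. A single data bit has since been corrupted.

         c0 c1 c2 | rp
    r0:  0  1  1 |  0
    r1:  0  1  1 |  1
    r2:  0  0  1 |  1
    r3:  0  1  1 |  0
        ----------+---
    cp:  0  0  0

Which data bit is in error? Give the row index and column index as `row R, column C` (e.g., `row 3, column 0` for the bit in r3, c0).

Recompute each row's even parity and compare to rp:
  r0: data parity 0, sent rp 0 → ok
  r1: data parity 0, sent rp 1 → mismatch
  r2: data parity 1, sent rp 1 → ok
  r3: data parity 0, sent rp 0 → ok
Recompute each column's even parity and compare to cp:
  c0: data parity 0, sent cp 0 → ok
  c1: data parity 1, sent cp 0 → mismatch
  c2: data parity 0, sent cp 0 → ok
Exactly one row (r1) and one column (c1) fail → the flipped bit is at their intersection.

row 1, column 1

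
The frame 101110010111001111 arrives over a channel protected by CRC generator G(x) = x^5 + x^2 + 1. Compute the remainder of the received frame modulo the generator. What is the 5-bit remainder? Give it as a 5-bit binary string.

Modulo-2 division of 101110010111001111 by 100101:
  pos 0: 101110 XOR 100101 = 001011
  pos 2: 101101 XOR 100101 = 001000
  pos 4: 100001 XOR 100101 = 000100
  pos 7: 100110 XOR 100101 = 000011
  pos 11: 110111 XOR 100101 = 010010
  pos 12: 100101 XOR 100101 = 000000
Remainder = 00000 (zero — the frame passes the CRC check).

00000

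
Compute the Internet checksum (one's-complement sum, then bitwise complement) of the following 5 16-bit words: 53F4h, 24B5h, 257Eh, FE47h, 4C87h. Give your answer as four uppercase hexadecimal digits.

1709

One's-complement addition (fold any carry out of bit 15 back into bit 0):
  0x53F4 + 0x24B5 = 0x078A9
  0x78A9 + 0x257E = 0x09E27
  0x9E27 + 0xFE47 = 0x19C6E → wrap carry → 0x9C6F
  0x9C6F + 0x4C87 = 0x0E8F6
One's-complement sum = 0xE8F6.
Checksum = ~0xE8F6 & 0xFFFF = 0x1709.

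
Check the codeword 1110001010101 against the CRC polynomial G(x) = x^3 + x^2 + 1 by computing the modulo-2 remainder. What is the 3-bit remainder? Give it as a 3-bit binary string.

101

Modulo-2 division of 1110001010101 by 1101:
  pos 0: 1110 XOR 1101 = 0011
  pos 2: 1100 XOR 1101 = 0001
  pos 5: 1101 XOR 1101 = 0000
Remainder = 101 (nonzero — an error is detected).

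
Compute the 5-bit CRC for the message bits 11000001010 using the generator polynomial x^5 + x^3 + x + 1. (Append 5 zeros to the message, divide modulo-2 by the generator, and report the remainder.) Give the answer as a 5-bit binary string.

01100

Append 5 zeros: 1100000101000000. Divide by 101011 (XOR where the leading bit is 1):
  pos 0: 110000 XOR 101011 = 011011
  pos 1: 110110 XOR 101011 = 011101
  pos 2: 111011 XOR 101011 = 010000
  pos 3: 100000 XOR 101011 = 001011
  pos 5: 101110 XOR 101011 = 000101
  pos 8: 101000 XOR 101011 = 000011
Remainder (last 5 bits) = 01100. This is the CRC / FCS.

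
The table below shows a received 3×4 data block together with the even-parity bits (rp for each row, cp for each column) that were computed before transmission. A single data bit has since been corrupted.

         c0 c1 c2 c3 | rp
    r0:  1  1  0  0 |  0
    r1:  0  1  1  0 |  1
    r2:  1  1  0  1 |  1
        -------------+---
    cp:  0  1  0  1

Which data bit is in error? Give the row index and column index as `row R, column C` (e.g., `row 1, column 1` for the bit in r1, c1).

row 1, column 2

Recompute each row's even parity and compare to rp:
  r0: data parity 0, sent rp 0 → ok
  r1: data parity 0, sent rp 1 → mismatch
  r2: data parity 1, sent rp 1 → ok
Recompute each column's even parity and compare to cp:
  c0: data parity 0, sent cp 0 → ok
  c1: data parity 1, sent cp 1 → ok
  c2: data parity 1, sent cp 0 → mismatch
  c3: data parity 1, sent cp 1 → ok
Exactly one row (r1) and one column (c2) fail → the flipped bit is at their intersection.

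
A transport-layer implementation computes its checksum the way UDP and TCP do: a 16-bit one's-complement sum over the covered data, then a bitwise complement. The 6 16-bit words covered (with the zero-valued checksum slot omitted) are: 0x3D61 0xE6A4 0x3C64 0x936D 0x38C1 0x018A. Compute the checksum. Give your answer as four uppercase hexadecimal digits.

D1DC

One's-complement addition (fold any carry out of bit 15 back into bit 0):
  0x3D61 + 0xE6A4 = 0x12405 → wrap carry → 0x2406
  0x2406 + 0x3C64 = 0x0606A
  0x606A + 0x936D = 0x0F3D7
  0xF3D7 + 0x38C1 = 0x12C98 → wrap carry → 0x2C99
  0x2C99 + 0x018A = 0x02E23
One's-complement sum = 0x2E23.
Checksum = ~0x2E23 & 0xFFFF = 0xD1DC.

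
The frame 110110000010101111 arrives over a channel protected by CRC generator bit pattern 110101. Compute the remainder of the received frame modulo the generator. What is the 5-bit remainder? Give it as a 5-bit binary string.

Modulo-2 division of 110110000010101111 by 110101:
  pos 0: 110110 XOR 110101 = 000011
  pos 4: 110000 XOR 110101 = 000101
  pos 7: 101101 XOR 110101 = 011000
  pos 8: 110000 XOR 110101 = 000101
  pos 11: 101111 XOR 110101 = 011010
  pos 12: 110101 XOR 110101 = 000000
Remainder = 00000 (zero — the frame passes the CRC check).

00000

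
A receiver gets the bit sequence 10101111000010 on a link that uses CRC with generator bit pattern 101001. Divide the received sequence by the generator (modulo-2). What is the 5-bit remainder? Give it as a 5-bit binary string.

Modulo-2 division of 10101111000010 by 101001:
  pos 0: 101011 XOR 101001 = 000010
  pos 4: 101100 XOR 101001 = 000101
  pos 7: 101001 XOR 101001 = 000000
Remainder = 00000 (zero — the frame passes the CRC check).

00000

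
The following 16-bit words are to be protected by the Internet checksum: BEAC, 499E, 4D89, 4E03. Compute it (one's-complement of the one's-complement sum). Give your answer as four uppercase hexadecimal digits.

One's-complement addition (fold any carry out of bit 15 back into bit 0):
  0xBEAC + 0x499E = 0x1084A → wrap carry → 0x084B
  0x084B + 0x4D89 = 0x055D4
  0x55D4 + 0x4E03 = 0x0A3D7
One's-complement sum = 0xA3D7.
Checksum = ~0xA3D7 & 0xFFFF = 0x5C28.

5C28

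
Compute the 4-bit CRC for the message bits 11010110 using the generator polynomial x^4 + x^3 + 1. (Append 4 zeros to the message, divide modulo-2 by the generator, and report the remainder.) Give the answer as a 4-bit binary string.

Append 4 zeros: 110101100000. Divide by 11001 (XOR where the leading bit is 1):
  pos 0: 11010 XOR 11001 = 00011
  pos 3: 11110 XOR 11001 = 00111
  pos 5: 11100 XOR 11001 = 00101
  pos 7: 10100 XOR 11001 = 01101
Remainder (last 4 bits) = 1101. This is the CRC / FCS.

1101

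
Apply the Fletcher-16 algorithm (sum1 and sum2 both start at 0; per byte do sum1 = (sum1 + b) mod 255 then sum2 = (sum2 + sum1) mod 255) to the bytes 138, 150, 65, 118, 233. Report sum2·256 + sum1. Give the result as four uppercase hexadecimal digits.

A9C2

Running sums (mod 255):
  after byte 0 (138): sum1=138, sum2=138
  after byte 1 (150): sum1=33, sum2=171
  after byte 2 (65): sum1=98, sum2=14
  after byte 3 (118): sum1=216, sum2=230
  after byte 4 (233): sum1=194, sum2=169
Checksum = sum2·256 + sum1 = 169·256 + 194 = 43458 = 0xA9C2.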